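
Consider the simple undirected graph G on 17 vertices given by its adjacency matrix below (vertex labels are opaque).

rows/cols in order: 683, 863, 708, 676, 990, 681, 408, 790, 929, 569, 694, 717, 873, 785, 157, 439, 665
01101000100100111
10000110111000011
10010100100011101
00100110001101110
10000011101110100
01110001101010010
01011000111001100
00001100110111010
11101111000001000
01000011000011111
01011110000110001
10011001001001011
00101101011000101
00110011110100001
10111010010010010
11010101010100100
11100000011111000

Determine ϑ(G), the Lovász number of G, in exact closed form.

sqrt(17)

Vertex 676 has 8 neighbors: 708, 681, 408, 694, 717, 785, 157, 439.
N(157) = {683, 708, 676, 990, 408, 569, 873, 439}, |N(157)| = 8.
N(790) = {990, 681, 929, 569, 717, 873, 785, 439}, |N(790)| = 8.
N(439) = {683, 863, 676, 681, 790, 569, 717, 157}, |N(439)| = 8.
8-regular, N=17; Paley(17): SR with (k,λ,μ)=(8,3,4).
Distinct eigenvalues (to 6 d.p.): [8.0, 1.561553, -2.561553].
−17·(-sqrt(17)/2 - 1/2) / ((8)−(-sqrt(17)/2 - 1/2)) = sqrt(17) = ϑ(G).
≈ 4.12311 (to 5 d.p.).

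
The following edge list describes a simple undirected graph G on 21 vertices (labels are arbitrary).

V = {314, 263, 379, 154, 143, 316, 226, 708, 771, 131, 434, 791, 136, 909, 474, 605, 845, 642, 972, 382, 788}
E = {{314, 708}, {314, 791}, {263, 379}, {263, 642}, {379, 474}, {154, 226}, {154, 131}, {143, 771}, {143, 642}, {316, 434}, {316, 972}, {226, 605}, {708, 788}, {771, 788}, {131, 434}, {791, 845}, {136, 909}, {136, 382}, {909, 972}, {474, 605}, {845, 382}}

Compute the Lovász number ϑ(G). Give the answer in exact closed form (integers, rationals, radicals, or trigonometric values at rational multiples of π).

N(154) = {226, 131}, |N(154)| = 2.
Vertex 909 has 2 neighbors: 136, 972.
Vertex 771 has 2 neighbors: 143, 788.
N(136) = {909, 382}, |N(136)| = 2.
G on 21 vertices is 2-regular; this is C_{21}, the 21-cycle.
A has 11 distinct eigenvalues ≈ [2.0, 1.9111, 1.6525, 1.247, 0.7307, 0.1495, -0.445, -1.0, -1.4661, -1.8019, -1.9777].
Lovász: ϑ = −21(-2*cos(pi/21))/(2+-(-1)*2*cos(pi/21)) = 21*cos(pi/21)/(cos(pi/21) + 1).
≈ 10.4410325 (to 7 d.p.).
Check 10 ≤ 21*cos(pi/21)/(cos(pi/21) + 1) ≤ 11: both strict.

21*cos(pi/21)/(cos(pi/21) + 1)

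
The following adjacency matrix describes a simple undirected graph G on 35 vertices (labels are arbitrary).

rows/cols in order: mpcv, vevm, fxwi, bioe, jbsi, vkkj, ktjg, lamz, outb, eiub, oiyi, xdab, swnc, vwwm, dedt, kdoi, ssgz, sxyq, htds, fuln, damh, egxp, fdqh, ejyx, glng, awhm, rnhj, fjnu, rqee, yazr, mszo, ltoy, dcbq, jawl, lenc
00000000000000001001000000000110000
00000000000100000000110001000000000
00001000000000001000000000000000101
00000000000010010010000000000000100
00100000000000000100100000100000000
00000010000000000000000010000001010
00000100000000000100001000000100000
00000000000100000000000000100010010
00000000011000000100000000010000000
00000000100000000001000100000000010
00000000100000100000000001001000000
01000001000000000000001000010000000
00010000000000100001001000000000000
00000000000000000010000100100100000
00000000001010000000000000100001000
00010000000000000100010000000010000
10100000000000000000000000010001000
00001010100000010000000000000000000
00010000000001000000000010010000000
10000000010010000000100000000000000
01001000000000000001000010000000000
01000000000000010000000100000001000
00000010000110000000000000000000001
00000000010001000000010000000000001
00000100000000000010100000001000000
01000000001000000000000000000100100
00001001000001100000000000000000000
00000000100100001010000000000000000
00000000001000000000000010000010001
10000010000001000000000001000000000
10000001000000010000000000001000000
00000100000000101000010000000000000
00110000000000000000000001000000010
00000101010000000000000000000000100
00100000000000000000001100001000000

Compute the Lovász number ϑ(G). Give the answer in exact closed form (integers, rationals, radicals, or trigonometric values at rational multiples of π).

Vertex lenc has 4 neighbors: fxwi, fdqh, ejyx, rqee.
N(ssgz) = {mpcv, fxwi, fjnu, ltoy}, |N(ssgz)| = 4.
Vertex kdoi has 4 neighbors: bioe, sxyq, egxp, mszo.
deg(bioe) = 4; N(bioe) = {swnc, kdoi, htds, dcbq}.
35-vertex 4-regular graph: Kneser-type, 3-subsets of [7].
A has 4 distinct eigenvalues ≈ [4.0, 2.0, -1.0, -3.0].
−35·(-3) / ((4)−(-3)) = 15 = ϑ(G).
ϑ(G) ≈ 15.000000000.

15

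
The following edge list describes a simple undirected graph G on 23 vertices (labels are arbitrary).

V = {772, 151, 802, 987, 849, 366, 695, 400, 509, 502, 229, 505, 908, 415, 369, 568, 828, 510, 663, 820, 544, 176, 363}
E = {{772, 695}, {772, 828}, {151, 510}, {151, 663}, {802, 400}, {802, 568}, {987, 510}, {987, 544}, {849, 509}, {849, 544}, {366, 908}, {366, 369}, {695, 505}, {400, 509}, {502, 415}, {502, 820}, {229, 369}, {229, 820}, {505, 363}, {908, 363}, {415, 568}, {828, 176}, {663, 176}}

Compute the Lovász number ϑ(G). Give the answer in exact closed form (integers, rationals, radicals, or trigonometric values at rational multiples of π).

Vertex 772 has 2 neighbors: 695, 828.
deg(695) = 2; N(695) = {772, 505}.
deg(229) = 2; N(229) = {369, 820}.
Vertex 820 has 2 neighbors: 502, 229.
deg(v) = 2 for all v (|V|=23); this is C_{23}, the 23-cycle.
Distinct eigenvalues (to 6 d.p.): [2.0, 1.925835, 1.708839, 1.365106, 0.92013, 0.406912, -0.136485, -0.669759, -1.153361, -1.551423, -1.834423, -1.981372].
ϑ = −N·λ_min/(λ_max−λ_min) = −23·(-2*cos(pi/23))/(2−(-2*cos(pi/23))) = 23*cos(pi/23)/(cos(pi/23) + 1).
= 11.4462… (decimal).
Sandwich: α(G)=11 ≤ ϑ(G)=23*cos(pi/23)/(cos(pi/23) + 1) ≤ χ(Ḡ)=12 (both strict).

23*cos(pi/23)/(cos(pi/23) + 1)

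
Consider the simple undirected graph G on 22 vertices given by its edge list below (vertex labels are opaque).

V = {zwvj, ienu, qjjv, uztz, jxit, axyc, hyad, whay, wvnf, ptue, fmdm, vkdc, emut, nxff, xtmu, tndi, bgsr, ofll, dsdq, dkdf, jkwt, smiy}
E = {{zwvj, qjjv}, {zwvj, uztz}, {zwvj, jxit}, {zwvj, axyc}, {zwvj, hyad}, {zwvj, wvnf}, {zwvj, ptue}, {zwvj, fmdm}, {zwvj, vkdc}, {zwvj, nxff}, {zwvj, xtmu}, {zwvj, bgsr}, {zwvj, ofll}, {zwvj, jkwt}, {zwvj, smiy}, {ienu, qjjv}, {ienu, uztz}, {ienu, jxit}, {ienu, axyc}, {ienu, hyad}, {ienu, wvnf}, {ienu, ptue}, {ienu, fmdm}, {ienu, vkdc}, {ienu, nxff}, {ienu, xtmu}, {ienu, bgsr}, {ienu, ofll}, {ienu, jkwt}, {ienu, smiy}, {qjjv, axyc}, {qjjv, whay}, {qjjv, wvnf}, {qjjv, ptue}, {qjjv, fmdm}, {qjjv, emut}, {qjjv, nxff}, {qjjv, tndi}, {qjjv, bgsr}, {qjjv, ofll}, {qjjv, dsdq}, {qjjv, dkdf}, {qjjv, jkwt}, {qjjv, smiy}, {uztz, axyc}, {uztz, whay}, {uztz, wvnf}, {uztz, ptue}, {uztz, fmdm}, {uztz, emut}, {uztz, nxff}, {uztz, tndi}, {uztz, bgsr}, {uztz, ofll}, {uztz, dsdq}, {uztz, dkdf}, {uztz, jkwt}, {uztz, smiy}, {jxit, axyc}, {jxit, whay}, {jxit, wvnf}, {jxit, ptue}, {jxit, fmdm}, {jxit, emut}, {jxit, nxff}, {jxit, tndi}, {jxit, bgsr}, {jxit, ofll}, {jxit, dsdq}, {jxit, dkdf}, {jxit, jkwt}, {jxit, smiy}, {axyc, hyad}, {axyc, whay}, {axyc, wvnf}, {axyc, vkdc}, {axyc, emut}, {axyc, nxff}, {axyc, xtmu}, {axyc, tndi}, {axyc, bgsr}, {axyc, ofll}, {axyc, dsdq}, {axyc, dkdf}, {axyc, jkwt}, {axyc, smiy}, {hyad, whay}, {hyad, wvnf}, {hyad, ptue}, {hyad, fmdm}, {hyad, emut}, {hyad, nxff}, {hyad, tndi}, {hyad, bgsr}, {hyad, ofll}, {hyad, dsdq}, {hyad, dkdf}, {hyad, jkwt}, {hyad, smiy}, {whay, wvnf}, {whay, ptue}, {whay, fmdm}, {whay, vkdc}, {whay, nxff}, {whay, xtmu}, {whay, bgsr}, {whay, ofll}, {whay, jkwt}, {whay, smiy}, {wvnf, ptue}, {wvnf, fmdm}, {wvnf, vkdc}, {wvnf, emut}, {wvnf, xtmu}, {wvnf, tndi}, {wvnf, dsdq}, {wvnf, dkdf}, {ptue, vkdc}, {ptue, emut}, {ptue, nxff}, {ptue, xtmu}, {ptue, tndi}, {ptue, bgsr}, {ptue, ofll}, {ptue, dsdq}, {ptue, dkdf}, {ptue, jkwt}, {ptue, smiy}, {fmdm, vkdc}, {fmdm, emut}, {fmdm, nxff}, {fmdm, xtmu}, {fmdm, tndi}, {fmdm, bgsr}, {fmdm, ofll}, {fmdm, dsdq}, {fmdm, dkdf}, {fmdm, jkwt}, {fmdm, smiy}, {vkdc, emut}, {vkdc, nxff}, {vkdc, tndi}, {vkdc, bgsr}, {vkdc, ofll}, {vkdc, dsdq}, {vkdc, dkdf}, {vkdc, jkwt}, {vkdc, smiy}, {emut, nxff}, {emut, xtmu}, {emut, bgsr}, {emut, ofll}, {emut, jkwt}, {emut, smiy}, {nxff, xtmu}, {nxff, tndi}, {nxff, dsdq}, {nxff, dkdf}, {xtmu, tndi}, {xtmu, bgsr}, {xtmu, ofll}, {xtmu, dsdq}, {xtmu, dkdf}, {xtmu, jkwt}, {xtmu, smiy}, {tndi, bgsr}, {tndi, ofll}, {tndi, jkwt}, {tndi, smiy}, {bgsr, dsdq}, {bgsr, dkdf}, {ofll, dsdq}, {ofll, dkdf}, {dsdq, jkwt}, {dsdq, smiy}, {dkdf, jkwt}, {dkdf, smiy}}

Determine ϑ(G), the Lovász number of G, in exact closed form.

7

deg(ienu) = 15; N(ienu) = {qjjv, uztz, jxit, axyc, hyad, wvnf, ptue, fmdm, vkdc, nxff, xtmu, bgsr, ofll, jkwt, smiy}.
Vertex vkdc has 16 neighbors: zwvj, ienu, axyc, whay, wvnf, ptue, fmdm, emut, nxff, tndi, bgsr, ofll, dsdq, dkdf, jkwt, smiy.
Vertex ofll has 16 neighbors: zwvj, ienu, qjjv, uztz, jxit, axyc, hyad, whay, ptue, fmdm, vkdc, emut, xtmu, tndi, dsdq, dkdf.
deg(bgsr) = 16; N(bgsr) = {zwvj, ienu, qjjv, uztz, jxit, axyc, hyad, whay, ptue, fmdm, vkdc, emut, xtmu, tndi, dsdq, dkdf}.
Complete 4-partite, parts [7, 6, 6, 3]: perfect, ϑ = α = 7.
= 7.0000000… (decimal).
Sandwich: α(G)=7 ≤ ϑ(G)=7 ≤ χ(Ḡ)=7 (collapsed).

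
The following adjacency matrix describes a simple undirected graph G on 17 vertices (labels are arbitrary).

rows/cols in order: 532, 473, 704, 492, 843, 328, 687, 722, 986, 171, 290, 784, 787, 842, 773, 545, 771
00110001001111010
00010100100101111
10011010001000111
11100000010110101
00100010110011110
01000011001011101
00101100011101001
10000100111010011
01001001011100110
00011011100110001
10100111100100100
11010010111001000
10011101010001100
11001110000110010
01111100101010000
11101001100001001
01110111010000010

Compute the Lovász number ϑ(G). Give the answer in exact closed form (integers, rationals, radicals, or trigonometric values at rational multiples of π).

Vertex 687 has 8 neighbors: 704, 843, 328, 171, 290, 784, 842, 771.
deg(722) = 8; N(722) = {532, 328, 986, 171, 290, 787, 545, 771}.
N(532) = {704, 492, 722, 290, 784, 787, 842, 545}, |N(532)| = 8.
N(771) = {473, 704, 492, 328, 687, 722, 171, 545}, |N(771)| = 8.
deg(v) = 8 for all v (|V|=17); SR(17,8,3,4) — a Paley graph.
The 3 distinct eigenvalues: [8.0, 1.5616, -2.5616].
Lovász: ϑ = −17(-sqrt(17)/2 - 1/2)/(8+-(-sqrt(17)/2 - 1/2)) = sqrt(17).
≈ 4.1231056 (to 7 d.p.).

sqrt(17)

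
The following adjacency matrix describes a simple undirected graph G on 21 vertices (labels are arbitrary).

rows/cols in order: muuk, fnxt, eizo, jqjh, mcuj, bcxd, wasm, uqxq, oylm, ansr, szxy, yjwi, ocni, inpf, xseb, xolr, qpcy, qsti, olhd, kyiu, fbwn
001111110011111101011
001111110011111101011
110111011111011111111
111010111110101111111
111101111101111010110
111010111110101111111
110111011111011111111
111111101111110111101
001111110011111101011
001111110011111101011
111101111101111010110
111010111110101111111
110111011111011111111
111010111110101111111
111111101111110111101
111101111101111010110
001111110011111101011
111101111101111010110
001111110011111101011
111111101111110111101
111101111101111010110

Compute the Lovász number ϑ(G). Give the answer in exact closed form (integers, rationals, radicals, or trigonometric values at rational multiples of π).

6

Vertex xolr has 16 neighbors: muuk, fnxt, eizo, jqjh, bcxd, wasm, uqxq, oylm, ansr, yjwi, ocni, inpf, xseb, qpcy, olhd, kyiu.
deg(muuk) = 15; N(muuk) = {eizo, jqjh, mcuj, bcxd, wasm, uqxq, szxy, yjwi, ocni, inpf, xseb, xolr, qsti, kyiu, fbwn}.
N(jqjh) = {muuk, fnxt, eizo, mcuj, wasm, uqxq, oylm, ansr, szxy, ocni, xseb, xolr, qpcy, qsti, olhd, kyiu, fbwn}, |N(jqjh)| = 17.
deg(xseb) = 18; N(xseb) = {muuk, fnxt, eizo, jqjh, mcuj, bcxd, wasm, oylm, ansr, szxy, yjwi, ocni, inpf, xolr, qpcy, qsti, olhd, fbwn}.
Complete 5-partite, parts [6, 5, 4, 3, 3]: perfect, ϑ = α = 6.
= 6.00000… (decimal).
α=6, χ(Ḡ)=6; ϑ=6 lies between (collapsed).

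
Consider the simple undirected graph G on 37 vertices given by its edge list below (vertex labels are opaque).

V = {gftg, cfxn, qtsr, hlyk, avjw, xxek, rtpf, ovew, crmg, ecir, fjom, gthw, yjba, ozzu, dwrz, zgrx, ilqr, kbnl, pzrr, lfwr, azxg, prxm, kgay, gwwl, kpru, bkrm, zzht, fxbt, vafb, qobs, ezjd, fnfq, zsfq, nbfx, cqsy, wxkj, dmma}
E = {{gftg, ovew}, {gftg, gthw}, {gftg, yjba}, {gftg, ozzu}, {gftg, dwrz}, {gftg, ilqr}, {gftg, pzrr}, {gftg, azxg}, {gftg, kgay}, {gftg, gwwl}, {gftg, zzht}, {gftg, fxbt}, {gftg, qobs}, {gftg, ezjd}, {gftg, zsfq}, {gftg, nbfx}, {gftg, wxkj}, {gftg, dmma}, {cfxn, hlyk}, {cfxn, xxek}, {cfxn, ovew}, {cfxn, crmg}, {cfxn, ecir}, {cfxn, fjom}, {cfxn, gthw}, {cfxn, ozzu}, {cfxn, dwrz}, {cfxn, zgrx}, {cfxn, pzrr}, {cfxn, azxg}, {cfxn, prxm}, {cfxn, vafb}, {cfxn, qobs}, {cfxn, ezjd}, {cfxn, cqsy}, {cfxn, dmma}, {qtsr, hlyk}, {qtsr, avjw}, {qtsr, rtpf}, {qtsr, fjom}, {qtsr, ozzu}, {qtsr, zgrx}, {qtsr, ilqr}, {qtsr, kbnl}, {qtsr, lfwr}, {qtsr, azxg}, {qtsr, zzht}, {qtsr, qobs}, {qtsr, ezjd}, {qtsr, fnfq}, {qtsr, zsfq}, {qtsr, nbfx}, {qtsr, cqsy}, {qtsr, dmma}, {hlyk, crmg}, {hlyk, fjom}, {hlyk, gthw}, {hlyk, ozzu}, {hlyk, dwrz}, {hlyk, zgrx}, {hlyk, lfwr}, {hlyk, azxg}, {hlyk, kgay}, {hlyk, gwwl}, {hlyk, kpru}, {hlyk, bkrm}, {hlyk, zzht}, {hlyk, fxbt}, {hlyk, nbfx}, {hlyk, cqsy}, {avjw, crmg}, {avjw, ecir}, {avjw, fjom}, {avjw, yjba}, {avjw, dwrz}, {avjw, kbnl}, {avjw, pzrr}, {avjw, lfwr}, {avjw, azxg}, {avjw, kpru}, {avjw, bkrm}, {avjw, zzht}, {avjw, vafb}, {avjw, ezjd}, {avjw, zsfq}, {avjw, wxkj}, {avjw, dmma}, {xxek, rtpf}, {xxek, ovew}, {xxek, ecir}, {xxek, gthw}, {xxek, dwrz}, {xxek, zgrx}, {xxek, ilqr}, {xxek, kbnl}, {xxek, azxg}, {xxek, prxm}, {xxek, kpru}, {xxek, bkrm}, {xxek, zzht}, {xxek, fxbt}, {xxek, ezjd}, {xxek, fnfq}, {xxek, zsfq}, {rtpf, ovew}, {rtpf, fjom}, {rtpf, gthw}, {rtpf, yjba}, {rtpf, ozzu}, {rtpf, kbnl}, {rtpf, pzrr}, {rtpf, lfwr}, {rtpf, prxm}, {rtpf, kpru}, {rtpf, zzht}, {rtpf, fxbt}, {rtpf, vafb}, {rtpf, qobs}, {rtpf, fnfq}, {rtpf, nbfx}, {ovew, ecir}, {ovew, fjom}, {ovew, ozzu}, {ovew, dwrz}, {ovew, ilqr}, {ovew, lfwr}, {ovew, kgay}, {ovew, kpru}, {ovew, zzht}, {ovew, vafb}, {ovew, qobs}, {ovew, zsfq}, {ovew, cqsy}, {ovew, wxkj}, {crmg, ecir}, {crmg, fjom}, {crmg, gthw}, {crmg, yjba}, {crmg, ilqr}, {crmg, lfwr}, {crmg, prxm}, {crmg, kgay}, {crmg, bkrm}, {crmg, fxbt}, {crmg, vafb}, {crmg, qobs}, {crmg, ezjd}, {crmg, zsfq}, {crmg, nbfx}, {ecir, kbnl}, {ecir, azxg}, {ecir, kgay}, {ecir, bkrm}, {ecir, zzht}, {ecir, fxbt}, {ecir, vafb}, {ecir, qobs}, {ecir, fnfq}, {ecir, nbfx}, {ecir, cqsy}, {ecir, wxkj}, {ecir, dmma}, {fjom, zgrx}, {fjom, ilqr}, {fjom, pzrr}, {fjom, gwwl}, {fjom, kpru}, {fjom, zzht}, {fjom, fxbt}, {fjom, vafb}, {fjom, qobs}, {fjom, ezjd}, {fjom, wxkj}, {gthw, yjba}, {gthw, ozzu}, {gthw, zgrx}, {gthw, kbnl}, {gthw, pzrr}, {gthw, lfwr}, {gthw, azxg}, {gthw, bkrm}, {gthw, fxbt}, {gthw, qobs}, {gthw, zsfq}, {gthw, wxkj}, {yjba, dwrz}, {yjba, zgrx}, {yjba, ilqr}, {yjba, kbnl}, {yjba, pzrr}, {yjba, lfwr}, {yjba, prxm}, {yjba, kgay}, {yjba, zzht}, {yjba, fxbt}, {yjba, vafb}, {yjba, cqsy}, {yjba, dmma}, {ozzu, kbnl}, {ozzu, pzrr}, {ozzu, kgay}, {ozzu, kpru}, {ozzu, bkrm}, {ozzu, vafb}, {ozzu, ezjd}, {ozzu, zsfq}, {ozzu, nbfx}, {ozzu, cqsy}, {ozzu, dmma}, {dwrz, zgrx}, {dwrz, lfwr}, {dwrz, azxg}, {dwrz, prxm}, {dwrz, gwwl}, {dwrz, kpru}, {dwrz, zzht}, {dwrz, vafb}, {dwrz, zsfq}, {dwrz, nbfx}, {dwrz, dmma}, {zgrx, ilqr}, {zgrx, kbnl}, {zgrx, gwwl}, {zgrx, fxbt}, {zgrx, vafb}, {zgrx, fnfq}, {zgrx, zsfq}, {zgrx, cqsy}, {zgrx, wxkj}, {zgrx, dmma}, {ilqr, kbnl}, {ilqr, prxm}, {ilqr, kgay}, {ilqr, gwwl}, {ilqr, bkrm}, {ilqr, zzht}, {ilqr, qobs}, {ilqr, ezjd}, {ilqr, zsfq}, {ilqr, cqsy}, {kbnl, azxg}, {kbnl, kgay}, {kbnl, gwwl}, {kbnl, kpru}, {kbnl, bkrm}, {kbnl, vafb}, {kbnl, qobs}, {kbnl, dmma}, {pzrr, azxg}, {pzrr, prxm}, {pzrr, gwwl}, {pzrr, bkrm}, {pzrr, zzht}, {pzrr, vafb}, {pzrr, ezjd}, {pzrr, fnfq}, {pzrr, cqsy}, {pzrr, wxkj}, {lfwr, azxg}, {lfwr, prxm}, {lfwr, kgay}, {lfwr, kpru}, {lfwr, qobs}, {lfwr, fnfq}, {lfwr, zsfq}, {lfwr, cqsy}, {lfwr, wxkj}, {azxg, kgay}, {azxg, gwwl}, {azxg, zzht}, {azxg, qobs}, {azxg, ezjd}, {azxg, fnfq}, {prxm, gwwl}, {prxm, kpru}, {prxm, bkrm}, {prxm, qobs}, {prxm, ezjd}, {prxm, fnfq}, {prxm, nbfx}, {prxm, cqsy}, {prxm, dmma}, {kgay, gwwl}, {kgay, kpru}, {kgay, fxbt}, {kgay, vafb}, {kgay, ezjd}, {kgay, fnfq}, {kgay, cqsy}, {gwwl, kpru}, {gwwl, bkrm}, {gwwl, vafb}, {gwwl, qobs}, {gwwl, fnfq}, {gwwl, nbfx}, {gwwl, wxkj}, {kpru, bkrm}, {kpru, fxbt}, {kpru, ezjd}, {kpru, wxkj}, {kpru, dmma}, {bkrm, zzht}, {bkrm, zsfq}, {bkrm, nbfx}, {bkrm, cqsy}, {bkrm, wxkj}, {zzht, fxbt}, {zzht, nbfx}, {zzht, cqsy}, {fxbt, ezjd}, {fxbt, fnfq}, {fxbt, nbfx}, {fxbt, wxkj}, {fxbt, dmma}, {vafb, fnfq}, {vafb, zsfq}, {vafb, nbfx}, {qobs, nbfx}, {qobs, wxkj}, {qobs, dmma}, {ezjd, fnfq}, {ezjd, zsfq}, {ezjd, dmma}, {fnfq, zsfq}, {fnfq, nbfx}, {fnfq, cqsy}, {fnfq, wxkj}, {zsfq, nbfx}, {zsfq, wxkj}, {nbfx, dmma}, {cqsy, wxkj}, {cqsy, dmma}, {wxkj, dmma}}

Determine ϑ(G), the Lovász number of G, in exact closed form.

N(fnfq) = {qtsr, xxek, rtpf, ecir, zgrx, pzrr, lfwr, azxg, prxm, kgay, gwwl, fxbt, vafb, ezjd, zsfq, nbfx, cqsy, wxkj}, |N(fnfq)| = 18.
deg(bkrm) = 18; N(bkrm) = {hlyk, avjw, xxek, crmg, ecir, gthw, ozzu, ilqr, kbnl, pzrr, prxm, gwwl, kpru, zzht, zsfq, nbfx, cqsy, wxkj}.
N(ilqr) = {gftg, qtsr, xxek, ovew, crmg, fjom, yjba, zgrx, kbnl, prxm, kgay, gwwl, bkrm, zzht, qobs, ezjd, zsfq, cqsy}, |N(ilqr)| = 18.
N(pzrr) = {gftg, cfxn, avjw, rtpf, fjom, gthw, yjba, ozzu, azxg, prxm, gwwl, bkrm, zzht, vafb, ezjd, fnfq, cqsy, wxkj}, |N(pzrr)| = 18.
deg(v) = 18 for all v (|V|=37); strongly regular (37,18,8,9).
spec(A) ≈ [18.0, 2.541381, -3.541381] (distinct, 6 d.p.).
With N=37: ϑ(G) = 37·(-(-sqrt(37)/2 - 1/2))/(18−(-sqrt(37)/2 - 1/2)) = sqrt(37).
Numerically 6.08276.

sqrt(37)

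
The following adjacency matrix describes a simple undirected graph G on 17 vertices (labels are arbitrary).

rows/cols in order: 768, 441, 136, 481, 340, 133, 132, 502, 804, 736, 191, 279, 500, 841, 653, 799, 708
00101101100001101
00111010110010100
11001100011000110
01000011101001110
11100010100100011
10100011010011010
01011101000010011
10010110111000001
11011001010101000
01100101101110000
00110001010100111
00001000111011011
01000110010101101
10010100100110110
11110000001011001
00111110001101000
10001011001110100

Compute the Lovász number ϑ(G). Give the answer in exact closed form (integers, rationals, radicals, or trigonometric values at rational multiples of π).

N(736) = {441, 136, 133, 502, 804, 191, 279, 500}, |N(736)| = 8.
Vertex 279 has 8 neighbors: 340, 804, 736, 191, 500, 841, 799, 708.
deg(441) = 8; N(441) = {136, 481, 340, 132, 804, 736, 500, 653}.
deg(799) = 8; N(799) = {136, 481, 340, 133, 132, 191, 279, 841}.
deg(v) = 8 for all v (|V|=17); Paley(17): SR with (k,λ,μ)=(8,3,4).
spec(A) ≈ [8.0, 1.56155, -2.56155] (distinct, 5 d.p.).
ϑ = −N·λ_min/(λ_max−λ_min) = −17·(-sqrt(17)/2 - 1/2)/(8−(-sqrt(17)/2 - 1/2)) = sqrt(17).
Numerically 4.1231.

sqrt(17)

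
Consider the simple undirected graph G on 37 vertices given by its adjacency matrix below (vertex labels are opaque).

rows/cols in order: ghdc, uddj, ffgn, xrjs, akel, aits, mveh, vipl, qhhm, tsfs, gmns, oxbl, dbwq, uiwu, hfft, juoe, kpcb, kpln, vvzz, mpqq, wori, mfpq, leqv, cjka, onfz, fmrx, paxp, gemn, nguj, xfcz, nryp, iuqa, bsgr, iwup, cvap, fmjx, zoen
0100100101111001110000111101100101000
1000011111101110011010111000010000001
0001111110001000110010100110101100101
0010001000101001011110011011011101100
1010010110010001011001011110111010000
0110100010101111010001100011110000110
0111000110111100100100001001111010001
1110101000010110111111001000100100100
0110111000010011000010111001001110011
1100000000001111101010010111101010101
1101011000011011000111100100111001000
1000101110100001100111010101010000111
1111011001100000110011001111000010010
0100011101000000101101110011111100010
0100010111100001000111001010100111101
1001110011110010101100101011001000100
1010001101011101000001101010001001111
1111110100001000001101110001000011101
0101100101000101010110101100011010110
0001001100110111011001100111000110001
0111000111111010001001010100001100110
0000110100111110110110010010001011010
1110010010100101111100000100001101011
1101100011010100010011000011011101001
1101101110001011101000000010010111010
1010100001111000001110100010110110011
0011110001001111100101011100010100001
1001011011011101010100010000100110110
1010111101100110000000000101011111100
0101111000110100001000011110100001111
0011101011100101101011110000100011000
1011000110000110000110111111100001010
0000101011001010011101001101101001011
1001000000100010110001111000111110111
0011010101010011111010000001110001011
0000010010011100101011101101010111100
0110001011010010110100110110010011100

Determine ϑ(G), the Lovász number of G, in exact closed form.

Vertex ghdc has 18 neighbors: uddj, akel, vipl, tsfs, gmns, oxbl, dbwq, juoe, kpcb, kpln, leqv, cjka, onfz, fmrx, gemn, nguj, iuqa, iwup.
N(iwup) = {ghdc, xrjs, gmns, hfft, kpcb, kpln, mfpq, leqv, cjka, onfz, nguj, xfcz, nryp, iuqa, bsgr, cvap, fmjx, zoen}, |N(iwup)| = 18.
N(cvap) = {ffgn, xrjs, aits, vipl, tsfs, oxbl, hfft, juoe, kpcb, kpln, vvzz, wori, gemn, nguj, xfcz, iwup, fmjx, zoen}, |N(cvap)| = 18.
Vertex gmns has 18 neighbors: ghdc, uddj, xrjs, aits, mveh, oxbl, dbwq, hfft, juoe, mpqq, wori, mfpq, leqv, fmrx, nguj, xfcz, nryp, iwup.
Every vertex has degree 18 (N=37); SR(37,18,8,9) — a Paley graph.
A has 3 distinct eigenvalues ≈ [18.0, 2.541381, -3.541381].
λ_max=18, λ_min=-sqrt(37)/2 - 1/2; ϑ = −37·λ_min/(λ_max−λ_min) = sqrt(37).
Numerically 6.0827625.

sqrt(37)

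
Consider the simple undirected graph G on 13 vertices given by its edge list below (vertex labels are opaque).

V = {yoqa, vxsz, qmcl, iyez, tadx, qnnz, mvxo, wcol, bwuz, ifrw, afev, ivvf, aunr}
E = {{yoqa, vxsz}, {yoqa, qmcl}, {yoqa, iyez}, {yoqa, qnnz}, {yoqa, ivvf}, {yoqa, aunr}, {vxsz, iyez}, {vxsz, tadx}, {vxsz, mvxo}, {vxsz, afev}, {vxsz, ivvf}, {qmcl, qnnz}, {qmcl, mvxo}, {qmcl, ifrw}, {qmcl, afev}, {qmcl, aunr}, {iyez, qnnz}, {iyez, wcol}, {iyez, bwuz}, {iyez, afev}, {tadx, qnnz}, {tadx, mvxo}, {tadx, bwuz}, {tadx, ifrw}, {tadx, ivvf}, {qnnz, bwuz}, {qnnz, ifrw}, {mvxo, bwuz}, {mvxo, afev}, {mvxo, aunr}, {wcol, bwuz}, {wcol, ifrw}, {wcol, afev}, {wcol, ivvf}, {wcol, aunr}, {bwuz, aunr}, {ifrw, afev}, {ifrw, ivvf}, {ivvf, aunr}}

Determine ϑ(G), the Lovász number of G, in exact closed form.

sqrt(13)

Vertex afev has 6 neighbors: vxsz, qmcl, iyez, mvxo, wcol, ifrw.
N(aunr) = {yoqa, qmcl, mvxo, wcol, bwuz, ivvf}, |N(aunr)| = 6.
deg(mvxo) = 6; N(mvxo) = {vxsz, qmcl, tadx, bwuz, afev, aunr}.
deg(ivvf) = 6; N(ivvf) = {yoqa, vxsz, tadx, wcol, ifrw, aunr}.
13-vertex 6-regular graph: strongly regular (13,6,2,3).
Distinct eigenvalues (to 4 d.p.): [6.0, 1.3028, -2.3028].
λ_max=6, λ_min=-sqrt(13)/2 - 1/2; ϑ = −13·λ_min/(λ_max−λ_min) = sqrt(13).
= 3.605551275… (decimal).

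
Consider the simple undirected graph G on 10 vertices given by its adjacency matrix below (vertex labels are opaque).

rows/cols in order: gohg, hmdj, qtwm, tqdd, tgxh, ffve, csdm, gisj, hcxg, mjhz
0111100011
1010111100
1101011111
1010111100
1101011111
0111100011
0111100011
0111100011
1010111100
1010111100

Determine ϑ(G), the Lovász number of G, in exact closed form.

N(ffve) = {hmdj, qtwm, tqdd, tgxh, hcxg, mjhz}, |N(ffve)| = 6.
Vertex hcxg has 6 neighbors: gohg, qtwm, tgxh, ffve, csdm, gisj.
N(csdm) = {hmdj, qtwm, tqdd, tgxh, hcxg, mjhz}, |N(csdm)| = 6.
N(tgxh) = {gohg, hmdj, tqdd, ffve, csdm, gisj, hcxg, mjhz}, |N(tgxh)| = 8.
Complete multipartite on [4, 4, 2]: sandwich collapses at ϑ=4.
≈ 4.000000 (to 6 d.p.).
α=4, χ(Ḡ)=4; ϑ=4 lies between (collapsed).

4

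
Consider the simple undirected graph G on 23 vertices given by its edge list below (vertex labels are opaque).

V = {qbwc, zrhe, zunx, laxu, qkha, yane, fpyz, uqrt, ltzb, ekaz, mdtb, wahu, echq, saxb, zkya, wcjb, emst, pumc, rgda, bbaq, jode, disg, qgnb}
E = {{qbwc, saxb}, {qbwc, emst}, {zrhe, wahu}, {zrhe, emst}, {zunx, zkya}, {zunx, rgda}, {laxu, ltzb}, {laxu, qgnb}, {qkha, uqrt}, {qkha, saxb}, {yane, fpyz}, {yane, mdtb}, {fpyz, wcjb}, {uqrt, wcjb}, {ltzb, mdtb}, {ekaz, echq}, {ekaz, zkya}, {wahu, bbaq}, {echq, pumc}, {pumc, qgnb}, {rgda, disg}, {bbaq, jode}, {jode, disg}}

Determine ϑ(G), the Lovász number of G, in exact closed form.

deg(ekaz) = 2; N(ekaz) = {echq, zkya}.
deg(fpyz) = 2; N(fpyz) = {yane, wcjb}.
N(disg) = {rgda, jode}, |N(disg)| = 2.
Vertex zkya has 2 neighbors: zunx, ekaz.
G on 23 vertices is 2-regular; connected 2-regular on 23 ⇒ C_{23}.
The 12 distinct eigenvalues: [2.0, 1.92583, 1.70884, 1.36511, 0.92013, 0.40691, -0.13648, -0.66976, -1.15336, -1.55142, -1.83442, -1.98137].
ϑ = −N·λ_min/(λ_max−λ_min) = −23·(-2*cos(pi/23))/(2−(-2*cos(pi/23))) = 23*cos(pi/23)/(cos(pi/23) + 1).
ϑ(G) ≈ 11.446194.
Lovász sandwich 11 ≤ 23*cos(pi/23)/(cos(pi/23) + 1) ≤ 12: both strict.

23*cos(pi/23)/(cos(pi/23) + 1)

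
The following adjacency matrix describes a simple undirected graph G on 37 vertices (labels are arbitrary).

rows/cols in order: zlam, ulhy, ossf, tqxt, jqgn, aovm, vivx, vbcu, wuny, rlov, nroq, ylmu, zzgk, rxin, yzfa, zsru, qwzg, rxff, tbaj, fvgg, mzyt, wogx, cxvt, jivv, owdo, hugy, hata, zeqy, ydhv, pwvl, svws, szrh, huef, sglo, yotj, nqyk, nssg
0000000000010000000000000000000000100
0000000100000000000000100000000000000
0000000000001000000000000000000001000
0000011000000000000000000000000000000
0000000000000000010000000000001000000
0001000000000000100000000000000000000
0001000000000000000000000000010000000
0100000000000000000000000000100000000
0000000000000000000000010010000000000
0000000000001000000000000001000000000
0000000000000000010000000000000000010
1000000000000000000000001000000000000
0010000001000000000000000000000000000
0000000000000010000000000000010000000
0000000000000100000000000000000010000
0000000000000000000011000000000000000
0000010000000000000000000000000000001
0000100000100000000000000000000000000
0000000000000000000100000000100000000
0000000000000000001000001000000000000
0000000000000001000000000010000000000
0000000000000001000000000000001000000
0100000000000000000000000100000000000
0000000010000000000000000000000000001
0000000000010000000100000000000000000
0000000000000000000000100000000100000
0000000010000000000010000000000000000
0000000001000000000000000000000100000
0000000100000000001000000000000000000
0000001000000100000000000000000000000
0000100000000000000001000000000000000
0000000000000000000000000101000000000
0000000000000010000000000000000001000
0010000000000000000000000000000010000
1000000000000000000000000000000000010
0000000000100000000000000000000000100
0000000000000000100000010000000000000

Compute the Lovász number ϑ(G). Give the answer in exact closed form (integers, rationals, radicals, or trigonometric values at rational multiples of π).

37*cos(pi/37)/(cos(pi/37) + 1)

N(jivv) = {wuny, nssg}, |N(jivv)| = 2.
Vertex rxin has 2 neighbors: yzfa, pwvl.
N(tbaj) = {fvgg, ydhv}, |N(tbaj)| = 2.
N(wuny) = {jivv, hata}, |N(wuny)| = 2.
deg(v) = 2 for all v (|V|=37); a single 37-cycle (edge-transitive).
The 19 distinct eigenvalues: [2.0, 1.971, 1.886, 1.746, 1.556, 1.321, 1.049, 0.746, 0.421, 0.085, -0.254, -0.586, -0.9, -1.189, -1.444, -1.657, -1.822, -1.935, -1.993].
λ_max=2, λ_min=-2*cos(pi/37); ϑ = −37·λ_min/(λ_max−λ_min) = 37*cos(pi/37)/(cos(pi/37) + 1).
ϑ(G) ≈ 18.4666.
Check 18 ≤ 37*cos(pi/37)/(cos(pi/37) + 1) ≤ 19: both strict.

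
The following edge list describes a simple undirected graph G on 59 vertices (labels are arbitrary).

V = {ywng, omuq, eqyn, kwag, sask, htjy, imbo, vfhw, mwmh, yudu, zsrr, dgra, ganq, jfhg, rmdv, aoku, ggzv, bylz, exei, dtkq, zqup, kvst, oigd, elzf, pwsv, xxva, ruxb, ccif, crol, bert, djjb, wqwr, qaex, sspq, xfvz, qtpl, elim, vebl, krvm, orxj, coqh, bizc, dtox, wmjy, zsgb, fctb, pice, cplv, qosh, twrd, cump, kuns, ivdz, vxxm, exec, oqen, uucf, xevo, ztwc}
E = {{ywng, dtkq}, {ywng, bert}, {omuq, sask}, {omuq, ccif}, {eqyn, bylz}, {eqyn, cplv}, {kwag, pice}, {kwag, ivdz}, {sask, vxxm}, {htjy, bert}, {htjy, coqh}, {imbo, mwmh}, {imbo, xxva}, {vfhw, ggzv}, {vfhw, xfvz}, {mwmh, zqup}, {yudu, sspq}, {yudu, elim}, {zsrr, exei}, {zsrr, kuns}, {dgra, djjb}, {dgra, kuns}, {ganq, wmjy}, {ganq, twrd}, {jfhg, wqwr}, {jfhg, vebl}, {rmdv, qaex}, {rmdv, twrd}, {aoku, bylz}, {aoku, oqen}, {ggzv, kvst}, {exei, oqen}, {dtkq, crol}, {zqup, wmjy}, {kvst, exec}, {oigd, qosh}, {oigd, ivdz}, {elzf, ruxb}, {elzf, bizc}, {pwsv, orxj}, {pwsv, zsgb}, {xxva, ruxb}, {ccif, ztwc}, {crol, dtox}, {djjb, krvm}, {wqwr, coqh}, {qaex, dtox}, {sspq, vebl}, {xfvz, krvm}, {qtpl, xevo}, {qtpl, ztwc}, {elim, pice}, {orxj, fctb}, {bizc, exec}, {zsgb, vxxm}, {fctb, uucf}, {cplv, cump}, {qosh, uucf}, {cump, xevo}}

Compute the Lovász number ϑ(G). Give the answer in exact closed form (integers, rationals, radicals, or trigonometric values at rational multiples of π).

59*cos(pi/59)/(cos(pi/59) + 1)

N(cump) = {cplv, xevo}, |N(cump)| = 2.
Vertex coqh has 2 neighbors: htjy, wqwr.
N(bylz) = {eqyn, aoku}, |N(bylz)| = 2.
deg(bert) = 2; N(bert) = {ywng, htjy}.
Regular of degree 2 on 59 vertices: a single 59-cycle (edge-transitive).
The 30 distinct eigenvalues: [2.0, 1.9887, 1.9548, 1.8988, 1.8213, 1.7231, 1.6054, 1.4695, 1.317, 1.1496, 0.9691, 0.7776, 0.5774, 0.3706, 0.1596, -0.0532, -0.2655, -0.4747, -0.6785, -0.8746, -1.0608, -1.235, -1.3953, -1.5397, -1.6666, -1.7747, -1.8627, -1.9295, -1.9745, -1.9972].
Lovász: ϑ = −59(-2*cos(pi/59))/(2+-(-1)*2*cos(pi/59)) = 59*cos(pi/59)/(cos(pi/59) + 1).
Numerically 29.47907994.
Check 29 ≤ 59*cos(pi/59)/(cos(pi/59) + 1) ≤ 30: both strict.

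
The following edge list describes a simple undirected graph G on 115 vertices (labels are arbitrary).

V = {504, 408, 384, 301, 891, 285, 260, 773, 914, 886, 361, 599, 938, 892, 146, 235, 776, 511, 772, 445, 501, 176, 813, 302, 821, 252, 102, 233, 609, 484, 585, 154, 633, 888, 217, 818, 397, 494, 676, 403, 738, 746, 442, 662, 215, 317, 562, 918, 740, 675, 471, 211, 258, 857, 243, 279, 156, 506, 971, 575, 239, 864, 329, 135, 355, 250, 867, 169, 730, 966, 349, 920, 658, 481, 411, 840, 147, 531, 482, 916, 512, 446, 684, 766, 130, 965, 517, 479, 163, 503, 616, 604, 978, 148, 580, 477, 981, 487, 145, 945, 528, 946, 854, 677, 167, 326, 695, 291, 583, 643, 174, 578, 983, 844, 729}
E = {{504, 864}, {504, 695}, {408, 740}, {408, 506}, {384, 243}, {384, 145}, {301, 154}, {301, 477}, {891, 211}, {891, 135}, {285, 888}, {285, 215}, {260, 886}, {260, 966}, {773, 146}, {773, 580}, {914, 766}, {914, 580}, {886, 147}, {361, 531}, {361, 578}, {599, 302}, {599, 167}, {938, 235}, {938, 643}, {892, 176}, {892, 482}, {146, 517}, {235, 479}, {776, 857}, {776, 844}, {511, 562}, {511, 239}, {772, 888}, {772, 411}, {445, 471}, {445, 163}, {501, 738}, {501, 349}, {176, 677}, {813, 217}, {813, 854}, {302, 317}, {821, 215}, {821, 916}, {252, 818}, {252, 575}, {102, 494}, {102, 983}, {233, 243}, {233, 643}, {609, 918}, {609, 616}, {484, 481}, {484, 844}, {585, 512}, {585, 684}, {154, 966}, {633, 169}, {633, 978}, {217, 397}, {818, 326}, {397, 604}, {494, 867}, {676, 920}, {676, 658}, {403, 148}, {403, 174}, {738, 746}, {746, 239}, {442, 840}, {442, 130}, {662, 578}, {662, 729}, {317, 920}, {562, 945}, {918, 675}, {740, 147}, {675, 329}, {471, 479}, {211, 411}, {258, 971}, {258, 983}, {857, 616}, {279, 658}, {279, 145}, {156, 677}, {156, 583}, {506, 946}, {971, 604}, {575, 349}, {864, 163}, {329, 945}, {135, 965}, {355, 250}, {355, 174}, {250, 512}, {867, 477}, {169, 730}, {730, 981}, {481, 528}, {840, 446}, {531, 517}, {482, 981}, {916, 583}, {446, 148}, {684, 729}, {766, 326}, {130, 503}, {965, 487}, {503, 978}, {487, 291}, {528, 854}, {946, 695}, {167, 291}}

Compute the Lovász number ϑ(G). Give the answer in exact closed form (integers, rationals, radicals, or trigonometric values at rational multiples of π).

115*cos(pi/115)/(cos(pi/115) + 1)

N(599) = {302, 167}, |N(599)| = 2.
deg(914) = 2; N(914) = {766, 580}.
deg(776) = 2; N(776) = {857, 844}.
Vertex 130 has 2 neighbors: 442, 503.
deg(v) = 2 for all v (|V|=115); the odd cycle C_{115}.
The 58 distinct eigenvalues: [2.0, 1.997016, 1.988071, 1.973194, 1.952428, 1.925835, 1.893494, 1.855503, 1.811974, 1.763037, 1.708839, 1.649541, 1.58532, 1.516368, 1.44289, 1.365106, 1.283249, 1.197561, 1.1083, 1.01573, 0.92013, 0.821784, 0.720985, 0.618034, 0.513239, 0.406912, 0.299371, 0.190936, 0.081932, -0.027317, -0.136485, -0.245245, -0.353273, -0.460247, -0.565848, -0.669759, -0.771672, -0.871282, -0.968292, -1.062411, -1.153361, -1.240868, -1.324672, -1.404522, -1.480181, -1.551423, -1.618034, -1.679817, -1.736586, -1.788173, -1.834423, -1.875198, -1.910377, -1.939855, -1.963543, -1.981372, -1.993287, -1.999254].
Lovász: ϑ = −115(-2*cos(pi/115))/(2+-(-1)*2*cos(pi/115)) = 115*cos(pi/115)/(cos(pi/115) + 1).
ϑ(G) ≈ 57.48927083.
Sandwich: α(G)=57 ≤ ϑ(G)=115*cos(pi/115)/(cos(pi/115) + 1) ≤ χ(Ḡ)=58 (both strict).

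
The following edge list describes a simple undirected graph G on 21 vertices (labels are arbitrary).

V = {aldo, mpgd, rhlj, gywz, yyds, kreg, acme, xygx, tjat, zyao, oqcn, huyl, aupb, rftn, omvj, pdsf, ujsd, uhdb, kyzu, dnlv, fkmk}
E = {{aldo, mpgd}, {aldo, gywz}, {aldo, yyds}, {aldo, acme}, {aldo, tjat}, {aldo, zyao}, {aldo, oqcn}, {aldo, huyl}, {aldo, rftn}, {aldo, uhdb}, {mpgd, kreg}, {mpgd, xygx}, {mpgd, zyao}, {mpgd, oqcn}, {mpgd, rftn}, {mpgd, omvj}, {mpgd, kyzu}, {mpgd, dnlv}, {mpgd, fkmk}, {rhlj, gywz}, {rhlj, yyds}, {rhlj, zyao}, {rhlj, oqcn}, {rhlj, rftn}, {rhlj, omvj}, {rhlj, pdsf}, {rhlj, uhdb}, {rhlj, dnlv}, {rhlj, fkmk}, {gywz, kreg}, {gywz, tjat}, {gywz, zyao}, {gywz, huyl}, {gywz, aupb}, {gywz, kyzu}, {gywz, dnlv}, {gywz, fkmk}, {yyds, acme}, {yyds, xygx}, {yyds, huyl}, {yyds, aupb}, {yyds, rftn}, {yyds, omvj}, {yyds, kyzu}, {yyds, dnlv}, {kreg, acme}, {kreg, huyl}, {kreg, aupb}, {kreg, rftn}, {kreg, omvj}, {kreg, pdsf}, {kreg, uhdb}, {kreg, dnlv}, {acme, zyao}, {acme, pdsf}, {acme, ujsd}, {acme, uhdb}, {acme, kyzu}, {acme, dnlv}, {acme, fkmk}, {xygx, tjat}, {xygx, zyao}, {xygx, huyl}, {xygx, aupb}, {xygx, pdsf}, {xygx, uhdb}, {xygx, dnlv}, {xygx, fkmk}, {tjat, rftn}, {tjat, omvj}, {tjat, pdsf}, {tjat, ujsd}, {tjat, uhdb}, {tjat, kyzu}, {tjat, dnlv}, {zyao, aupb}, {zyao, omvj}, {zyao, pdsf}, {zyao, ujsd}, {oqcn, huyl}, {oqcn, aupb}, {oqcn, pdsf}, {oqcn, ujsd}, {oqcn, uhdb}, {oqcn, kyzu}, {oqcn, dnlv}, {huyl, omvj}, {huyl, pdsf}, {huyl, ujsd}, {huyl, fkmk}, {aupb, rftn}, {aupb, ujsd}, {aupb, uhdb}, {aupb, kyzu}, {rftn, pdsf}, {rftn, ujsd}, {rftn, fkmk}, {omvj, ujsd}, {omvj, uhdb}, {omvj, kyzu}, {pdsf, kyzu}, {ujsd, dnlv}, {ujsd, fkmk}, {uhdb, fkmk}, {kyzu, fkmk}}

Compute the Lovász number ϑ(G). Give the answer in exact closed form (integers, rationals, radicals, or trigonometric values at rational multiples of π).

6

deg(kyzu) = 10; N(kyzu) = {mpgd, gywz, yyds, acme, tjat, oqcn, aupb, omvj, pdsf, fkmk}.
deg(rhlj) = 10; N(rhlj) = {gywz, yyds, zyao, oqcn, rftn, omvj, pdsf, uhdb, dnlv, fkmk}.
deg(zyao) = 10; N(zyao) = {aldo, mpgd, rhlj, gywz, acme, xygx, aupb, omvj, pdsf, ujsd}.
deg(ujsd) = 10; N(ujsd) = {acme, tjat, zyao, oqcn, huyl, aupb, rftn, omvj, dnlv, fkmk}.
Every vertex has degree 10 (N=21); Kneser K(7,2) on C(7,2)=21 vertices.
The 3 distinct eigenvalues: [10.0, 1.0, -4.0].
λ_max=10, λ_min=-4; ϑ = −21·λ_min/(λ_max−λ_min) = 6.
Numerically 6.00000.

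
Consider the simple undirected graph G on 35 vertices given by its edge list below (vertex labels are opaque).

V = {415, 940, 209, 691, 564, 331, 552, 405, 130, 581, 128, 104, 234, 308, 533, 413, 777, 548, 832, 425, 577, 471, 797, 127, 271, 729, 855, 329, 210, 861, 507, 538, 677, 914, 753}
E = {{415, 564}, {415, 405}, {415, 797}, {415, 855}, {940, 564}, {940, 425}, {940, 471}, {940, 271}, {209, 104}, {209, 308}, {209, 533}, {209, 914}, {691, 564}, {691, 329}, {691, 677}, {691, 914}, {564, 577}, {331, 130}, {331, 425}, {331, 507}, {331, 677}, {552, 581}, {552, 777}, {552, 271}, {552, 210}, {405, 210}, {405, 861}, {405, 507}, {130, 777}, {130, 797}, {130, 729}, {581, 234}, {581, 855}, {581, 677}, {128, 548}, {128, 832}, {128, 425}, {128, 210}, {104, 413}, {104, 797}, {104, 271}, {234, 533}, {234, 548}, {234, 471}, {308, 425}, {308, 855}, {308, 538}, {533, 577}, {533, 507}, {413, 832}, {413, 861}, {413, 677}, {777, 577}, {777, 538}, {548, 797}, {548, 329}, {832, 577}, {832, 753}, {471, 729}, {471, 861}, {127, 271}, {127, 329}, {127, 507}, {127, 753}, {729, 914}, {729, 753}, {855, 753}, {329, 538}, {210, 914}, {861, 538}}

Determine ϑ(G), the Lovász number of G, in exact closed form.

Vertex 940 has 4 neighbors: 564, 425, 471, 271.
Vertex 130 has 4 neighbors: 331, 777, 797, 729.
N(577) = {564, 533, 777, 832}, |N(577)| = 4.
Vertex 234 has 4 neighbors: 581, 533, 548, 471.
Every vertex has degree 4 (N=35); Kneser K(7,3) on C(7,3)=35 vertices.
A has 4 distinct eigenvalues ≈ [4.0, 2.0, -1.0, -3.0].
−35·(-3) / ((4)−(-3)) = 15 = ϑ(G).
≈ 15.0000000 (to 7 d.p.).

15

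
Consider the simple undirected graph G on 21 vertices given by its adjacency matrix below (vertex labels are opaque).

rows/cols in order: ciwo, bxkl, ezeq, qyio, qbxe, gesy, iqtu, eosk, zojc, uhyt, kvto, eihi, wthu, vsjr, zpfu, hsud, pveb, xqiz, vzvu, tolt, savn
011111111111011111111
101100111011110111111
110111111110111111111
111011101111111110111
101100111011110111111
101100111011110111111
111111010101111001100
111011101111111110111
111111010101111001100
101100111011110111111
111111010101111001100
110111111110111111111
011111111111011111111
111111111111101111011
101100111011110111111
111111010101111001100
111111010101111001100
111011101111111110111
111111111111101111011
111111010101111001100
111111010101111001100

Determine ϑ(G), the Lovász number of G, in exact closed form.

deg(bxkl) = 16; N(bxkl) = {ciwo, ezeq, qyio, iqtu, eosk, zojc, kvto, eihi, wthu, vsjr, hsud, pveb, xqiz, vzvu, tolt, savn}.
deg(eosk) = 18; N(eosk) = {ciwo, bxkl, ezeq, qbxe, gesy, iqtu, zojc, uhyt, kvto, eihi, wthu, vsjr, zpfu, hsud, pveb, vzvu, tolt, savn}.
Vertex qbxe has 16 neighbors: ciwo, ezeq, qyio, iqtu, eosk, zojc, kvto, eihi, wthu, vsjr, hsud, pveb, xqiz, vzvu, tolt, savn.
N(zpfu) = {ciwo, ezeq, qyio, iqtu, eosk, zojc, kvto, eihi, wthu, vsjr, hsud, pveb, xqiz, vzvu, tolt, savn}, |N(zpfu)| = 16.
K_{7,5,3,2,2,2} (perfect); ϑ(G) = α(G) = max{7,5,3,2,2,2} = 7.
= 7.000000000… (decimal).
Sandwich: α(G)=7 ≤ ϑ(G)=7 ≤ χ(Ḡ)=7 (collapsed).

7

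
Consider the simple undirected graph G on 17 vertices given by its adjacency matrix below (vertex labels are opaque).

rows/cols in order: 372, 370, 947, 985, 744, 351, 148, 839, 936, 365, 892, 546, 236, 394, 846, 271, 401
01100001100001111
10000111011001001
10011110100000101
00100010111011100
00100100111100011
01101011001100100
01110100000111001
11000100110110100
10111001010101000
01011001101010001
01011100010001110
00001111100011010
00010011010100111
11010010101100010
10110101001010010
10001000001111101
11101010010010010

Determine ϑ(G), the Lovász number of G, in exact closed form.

N(394) = {372, 370, 985, 148, 936, 892, 546, 271}, |N(394)| = 8.
N(370) = {372, 351, 148, 839, 365, 892, 394, 401}, |N(370)| = 8.
Vertex 271 has 8 neighbors: 372, 744, 892, 546, 236, 394, 846, 401.
Vertex 546 has 8 neighbors: 744, 351, 148, 839, 936, 236, 394, 271.
deg(v) = 8 for all v (|V|=17); SR(17,8,3,4) — a Paley graph.
The 3 distinct eigenvalues: [8.0, 1.561553, -2.561553].
ϑ = −N·λ_min/(λ_max−λ_min) = −17·(-sqrt(17)/2 - 1/2)/(8−(-sqrt(17)/2 - 1/2)) = sqrt(17).
≈ 4.123105626 (to 9 d.p.).

sqrt(17)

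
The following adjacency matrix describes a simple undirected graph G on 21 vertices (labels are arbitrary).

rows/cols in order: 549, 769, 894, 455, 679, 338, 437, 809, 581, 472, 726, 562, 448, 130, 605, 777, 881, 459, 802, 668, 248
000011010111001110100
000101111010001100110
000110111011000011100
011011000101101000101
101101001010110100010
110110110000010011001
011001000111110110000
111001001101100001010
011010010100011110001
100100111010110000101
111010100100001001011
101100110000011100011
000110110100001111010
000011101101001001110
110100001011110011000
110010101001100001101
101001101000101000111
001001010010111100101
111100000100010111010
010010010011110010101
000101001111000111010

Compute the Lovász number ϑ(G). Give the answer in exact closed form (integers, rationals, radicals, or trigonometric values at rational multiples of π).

6

Vertex 809 has 10 neighbors: 549, 769, 894, 338, 581, 472, 562, 448, 459, 668.
Vertex 338 has 10 neighbors: 549, 769, 455, 679, 437, 809, 130, 881, 459, 248.
deg(581) = 10; N(581) = {769, 894, 679, 809, 472, 130, 605, 777, 881, 248}.
Vertex 894 has 10 neighbors: 455, 679, 437, 809, 581, 726, 562, 881, 459, 802.
Every vertex has degree 10 (N=21); Kneser-type, 2-subsets of [7].
The 3 distinct eigenvalues: [10.0, 1.0, -4.0].
λ_max=10, λ_min=-4; ϑ = −21·λ_min/(λ_max−λ_min) = 6.
Numerically 6.00000.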